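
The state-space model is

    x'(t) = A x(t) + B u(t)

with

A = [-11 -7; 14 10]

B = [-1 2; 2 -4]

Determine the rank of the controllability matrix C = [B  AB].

1

AB = [[-3, 6], [6, -12]]
Controllability matrix C = [B  AB] = [[-1, 2, -3, 6], [2, -4, 6, -12]]
Every column of C is a scalar multiple of column 1 = [-1, 2] (multipliers 1, -2, 3, -6), so the columns span a one-dimensional space.
C ≠ 0, hence rank(C) = 1.
rank(C) = 1 < n = 2, so the pair (A, B) is not completely controllable.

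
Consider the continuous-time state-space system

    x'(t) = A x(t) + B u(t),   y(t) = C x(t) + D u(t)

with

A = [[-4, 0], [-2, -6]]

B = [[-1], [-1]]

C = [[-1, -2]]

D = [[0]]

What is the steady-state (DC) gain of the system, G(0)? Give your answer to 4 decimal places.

G(0) = C(-A)^{-1}B + D = -C A^{-1} B + D.
det A = 24, so A^{-1} = (1/24)·adj(A) = [[-1/4, 0], [1/12, -1/6]]
A^{-1} B = [1/4, 1/12]^T
C A^{-1} B = -5/12
G(0) = D - C A^{-1} B = 0 - (-5/12) = 5/12 ≈ 0.4167

0.4167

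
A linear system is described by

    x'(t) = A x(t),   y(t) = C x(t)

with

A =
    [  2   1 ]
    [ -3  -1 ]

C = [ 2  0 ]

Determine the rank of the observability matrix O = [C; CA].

2

CA = [[4, 2]]
Observability matrix O = [C; CA] = [[2, 0], [4, 2]]
det(O) = 2·2 - 0·4 = 4 - 0 = 4 ≠ 0, so rank(O) = 2.
rank(O) = 2 = n, so the pair (A, C) is completely observable.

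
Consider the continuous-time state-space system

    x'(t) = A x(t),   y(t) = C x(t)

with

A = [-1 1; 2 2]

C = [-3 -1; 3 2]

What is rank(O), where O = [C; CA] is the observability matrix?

2

CA = [[1, -5], [1, 7]]
Observability matrix O = [C; CA] = [[-3, -1], [3, 2], [1, -5], [1, 7]]
Take the 2×2 submatrix of O formed by rows 1, 2: [[-3, -1], [3, 2]]. Its determinant is (-3)·2 - (-1)·3 = -6 - (-3) = -3 ≠ 0.
So rank(O) ≥ 2; since O has 2 columns, rank(O) = 2.
rank(O) = 2 = n, so the pair (A, C) is completely observable.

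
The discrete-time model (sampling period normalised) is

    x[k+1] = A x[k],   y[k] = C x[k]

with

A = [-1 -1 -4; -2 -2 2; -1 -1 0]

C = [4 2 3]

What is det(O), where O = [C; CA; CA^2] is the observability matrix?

CA = [[-11, -11, -12]]
CA^2 = [[45, 45, 22]]
Observability matrix O = [C; CA; CA^2] = [[4, 2, 3], [-11, -11, -12], [45, 45, 22]]
Expanding along the first row, det(O) = 4·((-11)·22 - (-12)·45) - 2·((-11)·22 - (-12)·45) + 3·((-11)·45 - (-11)·45) = 4·298 - 2·298 + 3·0 = 596
Since det(O) ≠ 0, rank(O) = 3 and the system is completely observable.

596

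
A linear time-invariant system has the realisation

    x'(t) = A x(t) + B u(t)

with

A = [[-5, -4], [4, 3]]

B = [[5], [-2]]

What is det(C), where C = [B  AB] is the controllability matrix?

AB = [[-17], [14]]
Controllability matrix C = [B  AB] = [[5, -17], [-2, 14]]
det(C) = 5·14 - (-17)·(-2) = 70 - 34 = 36
Since det(C) ≠ 0, rank(C) = 2 and the system is completely controllable.

36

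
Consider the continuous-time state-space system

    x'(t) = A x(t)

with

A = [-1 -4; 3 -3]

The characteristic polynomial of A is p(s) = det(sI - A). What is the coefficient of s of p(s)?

For a 2×2 matrix, det(sI - A) = s^2 - (tr A)s + det A.
tr A = -4, det A = 15.
So p(s) = s^2 + 4s + 15.
The coefficient of s is 4.

4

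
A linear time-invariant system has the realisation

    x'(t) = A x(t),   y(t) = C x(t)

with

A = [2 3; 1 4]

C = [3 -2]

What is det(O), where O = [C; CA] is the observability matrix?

11

CA = [[4, 1]]
Observability matrix O = [C; CA] = [[3, -2], [4, 1]]
det(O) = 3·1 - (-2)·4 = 3 - (-8) = 11
Since det(O) ≠ 0, rank(O) = 2 and the system is completely observable.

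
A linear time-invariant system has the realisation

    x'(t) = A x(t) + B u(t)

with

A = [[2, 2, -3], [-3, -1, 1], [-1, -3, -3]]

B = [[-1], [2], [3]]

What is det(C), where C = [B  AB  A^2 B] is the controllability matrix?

-1175

AB = [[-7], [4], [-14]]
A^2B = [[36], [3], [37]]
Controllability matrix C = [B  AB  A^2B] = [[-1, -7, 36], [2, 4, 3], [3, -14, 37]]
Expanding along the first row, det(C) = (-1)·(4·37 - 3·(-14)) - (-7)·(2·37 - 3·3) + 36·(2·(-14) - 4·3) = (-1)·190 - (-7)·65 + 36·(-40) = -1175
Since det(C) ≠ 0, rank(C) = 3 and the system is completely controllable.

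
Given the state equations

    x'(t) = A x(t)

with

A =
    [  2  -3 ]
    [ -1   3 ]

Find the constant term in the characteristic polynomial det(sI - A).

3

For a 2×2 matrix, det(sI - A) = s^2 - (tr A)s + det A.
tr A = 5, det A = 3.
So p(s) = s^2 - 5s + 3.
The constant term is 3.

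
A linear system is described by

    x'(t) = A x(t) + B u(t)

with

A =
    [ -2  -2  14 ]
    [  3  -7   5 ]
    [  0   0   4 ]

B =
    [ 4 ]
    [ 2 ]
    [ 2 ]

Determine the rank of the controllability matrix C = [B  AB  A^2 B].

AB = [[16], [8], [8]]
A^2B = [[64], [32], [32]]
Controllability matrix C = [B  AB  A^2B] = [[4, 16, 64], [2, 8, 32], [2, 8, 32]]
Every column of C is a scalar multiple of column 1 = [4, 2, 2] (multipliers 1, 4, 16), so the columns span a one-dimensional space.
C ≠ 0, hence rank(C) = 1.
rank(C) = 1 < n = 3, so the pair (A, B) is not completely controllable.

1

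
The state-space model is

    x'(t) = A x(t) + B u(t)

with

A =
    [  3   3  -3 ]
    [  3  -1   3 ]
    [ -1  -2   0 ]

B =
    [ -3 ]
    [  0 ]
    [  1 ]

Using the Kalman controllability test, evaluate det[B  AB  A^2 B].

117

AB = [[-12], [-6], [3]]
A^2B = [[-63], [-21], [24]]
Controllability matrix C = [B  AB  A^2B] = [[-3, -12, -63], [0, -6, -21], [1, 3, 24]]
Expanding along the first row, det(C) = (-3)·((-6)·24 - (-21)·3) - (-12)·(0·24 - (-21)·1) + (-63)·(0·3 - (-6)·1) = (-3)·(-81) - (-12)·21 + (-63)·6 = 117
Since det(C) ≠ 0, rank(C) = 3 and the system is completely controllable.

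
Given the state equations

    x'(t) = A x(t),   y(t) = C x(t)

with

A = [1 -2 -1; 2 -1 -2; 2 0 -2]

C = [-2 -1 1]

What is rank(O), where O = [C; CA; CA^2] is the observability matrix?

3

CA = [[-2, 5, 2]]
CA^2 = [[12, -1, -12]]
Observability matrix O = [C; CA; CA^2] = [[-2, -1, 1], [-2, 5, 2], [12, -1, -12]]
det(O) = (-2)·(5·(-12) - 2·(-1)) - (-1)·((-2)·(-12) - 2·12) + 1·((-2)·(-1) - 5·12) = (-2)·(-58) - (-1)·0 + 1·(-58) = 58 ≠ 0, so rank(O) = 3.
rank(O) = 3 = n, so the pair (A, C) is completely observable.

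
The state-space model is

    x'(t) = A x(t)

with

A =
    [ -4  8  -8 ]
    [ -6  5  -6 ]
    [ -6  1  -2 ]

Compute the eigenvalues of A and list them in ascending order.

-4, -1, 4

det(sI - A) = s^3 - (tr A)s^2 + (M11 + M22 + M33)s - det A, where Mii is the 2×2 principal minor of A obtained by deleting row i and column i.
tr A = (-4) + 5 + (-2) = -1; M11 = 5·(-2) - (-6)·1 = -10 - (-6) = -4; M22 = (-4)·(-2) - (-8)·(-6) = 8 - 48 = -40; M33 = (-4)·5 - 8·(-6) = -20 - (-48) = 28; sum of minors = -16.
det A = (-4)·(5·(-2) - (-6)·1) - 8·((-6)·(-2) - (-6)·(-6)) + (-8)·((-6)·1 - 5·(-6)) = (-4)·(-4) - 8·(-24) + (-8)·24 = 16.
So p(s) = det(sI - A) = s^3 + s^2 - 16s - 16.
Rational-root test: any integer root divides -16. Testing small divisors, s = -1 works: p(-1) = -1 + 1 + 16 + (-16) = 0, so (s + 1) is a factor.
Dividing, p(s) = (s + 1)(s^2 - 16).
Factor s^2 - 16: two numbers with sum 0 and product -16 are 4 and -4, so s^2 - 16 = (s - 4)(s + 4).
Hence p(s) = (s - 4) (s + 1) (s + 4), with roots -4, -1, 4.
At least one eigenvalue has non-negative real part, so the system is not asymptotically stable.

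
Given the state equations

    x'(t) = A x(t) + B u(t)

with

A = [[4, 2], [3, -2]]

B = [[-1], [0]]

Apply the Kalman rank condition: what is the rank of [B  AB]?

2

AB = [[-4], [-3]]
Controllability matrix C = [B  AB] = [[-1, -4], [0, -3]]
det(C) = (-1)·(-3) - (-4)·0 = 3 - 0 = 3 ≠ 0, so rank(C) = 2.
rank(C) = 2 = n, so the pair (A, B) is completely controllable.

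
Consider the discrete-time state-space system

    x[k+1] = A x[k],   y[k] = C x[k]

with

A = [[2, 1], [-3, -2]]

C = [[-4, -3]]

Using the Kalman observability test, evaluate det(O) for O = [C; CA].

CA = [[1, 2]]
Observability matrix O = [C; CA] = [[-4, -3], [1, 2]]
det(O) = (-4)·2 - (-3)·1 = -8 - (-3) = -5
Since det(O) ≠ 0, rank(O) = 2 and the system is completely observable.

-5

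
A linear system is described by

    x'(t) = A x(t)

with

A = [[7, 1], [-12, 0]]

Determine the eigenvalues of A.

3, 4

det(sI - A) = s^2 - (tr A)s + det A, with tr A = 7 + 0 = 7 and det A = 7·0 - 1·(-12) = 0 - (-12) = 12.
So p(s) = det(sI - A) = s^2 - 7s + 12.
Factor s^2 - 7s + 12: two numbers with sum 7 and product 12 are 4 and 3, so s^2 - 7s + 12 = (s - 4)(s - 3).
Hence p(s) = (s - 4) (s - 3), with roots 3, 4.
At least one eigenvalue has non-negative real part, so the system is not asymptotically stable.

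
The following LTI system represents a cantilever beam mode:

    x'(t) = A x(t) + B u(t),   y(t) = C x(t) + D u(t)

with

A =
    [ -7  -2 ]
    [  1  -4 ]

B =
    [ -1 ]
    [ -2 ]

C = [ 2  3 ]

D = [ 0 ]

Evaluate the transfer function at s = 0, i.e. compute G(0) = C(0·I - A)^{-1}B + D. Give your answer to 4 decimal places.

-1.5000

G(0) = C(-A)^{-1}B + D = -C A^{-1} B + D.
det A = 30, so A^{-1} = (1/30)·adj(A) = [[-2/15, 1/15], [-1/30, -7/30]]
A^{-1} B = [0, 1/2]^T
C A^{-1} B = 3/2
G(0) = D - C A^{-1} B = 0 - (3/2) = -3/2 ≈ -1.5000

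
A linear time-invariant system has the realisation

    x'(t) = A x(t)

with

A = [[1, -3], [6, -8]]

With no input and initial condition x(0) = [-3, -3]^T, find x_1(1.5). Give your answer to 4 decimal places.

-0.1494

det(sI - A) = s^2 - (tr A)s + det A, with tr A = 1 + (-8) = -7 and det A = 1·(-8) - (-3)·6 = -8 - (-18) = 10.
So p(s) = det(sI - A) = s^2 + 7s + 10.
Factor s^2 + 7s + 10: two numbers with sum -7 and product 10 are -2 and -5, so s^2 + 7s + 10 = (s + 2)(s + 5).
Hence p(s) = (s + 2) (s + 5), with roots -5, -2.
The eigenvalues -5, -2 are distinct and real, so A is diagonalisable and x(t) = e^{At} x(0) = V diag(e^{λ_i t}) V^{-1} x(0), where the columns of V are the eigenvectors.
λ = -5: A - (-5)I = [[6, -3], [6, -3]]. Row 1 gives 6·v1 + (-3)·v2 = 0, so take v_1 = [-1, -2]^T.
λ = -2: A - (-2)I = [[3, -3], [6, -6]]. Row 1 gives 3·v1 + (-3)·v2 = 0, so take v_2 = [1, 1]^T.
V = [v_1 v_2] = [[-1, 1], [-2, 1]] has det V = 1, so V^{-1} = adj(V)/det V = [[1, -1], [2, -1]].
Modal coordinates z(0) = V^{-1} x(0): 1·(-3) + (-1)·(-3) = 0; 2·(-3) + (-1)·(-3) = -3; so z(0) = [0, -3]^T.
x_1(t) = Σ_i (v_i)_1 · z_i(0) · e^{λ_i t} (row 1 of V times the modal terms).
x_1(1.5) = (-1)·0·e^{-5·1.5} + 1·(-3)·e^{-2·1.5} = 0·0.000553 + (-3)·0.049787 = -0.1494.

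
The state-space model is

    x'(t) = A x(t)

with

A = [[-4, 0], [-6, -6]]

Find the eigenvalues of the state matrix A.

det(sI - A) = s^2 - (tr A)s + det A, with tr A = (-4) + (-6) = -10 and det A = (-4)·(-6) - 0·(-6) = 24 - 0 = 24.
So p(s) = det(sI - A) = s^2 + 10s + 24.
Factor s^2 + 10s + 24: two numbers with sum -10 and product 24 are -4 and -6, so s^2 + 10s + 24 = (s + 4)(s + 6).
Hence p(s) = (s + 4) (s + 6), with roots -6, -4.
All eigenvalues have negative real part, so the system is asymptotically stable.

-6, -4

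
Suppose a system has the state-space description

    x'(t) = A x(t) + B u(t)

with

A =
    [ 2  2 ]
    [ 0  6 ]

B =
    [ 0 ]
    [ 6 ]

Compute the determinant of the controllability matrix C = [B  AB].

AB = [[12], [36]]
Controllability matrix C = [B  AB] = [[0, 12], [6, 36]]
det(C) = 0·36 - 12·6 = 0 - 72 = -72
Since det(C) ≠ 0, rank(C) = 2 and the system is completely controllable.

-72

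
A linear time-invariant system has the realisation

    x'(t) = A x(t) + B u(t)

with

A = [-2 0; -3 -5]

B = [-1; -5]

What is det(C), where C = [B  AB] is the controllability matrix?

AB = [[2], [28]]
Controllability matrix C = [B  AB] = [[-1, 2], [-5, 28]]
det(C) = (-1)·28 - 2·(-5) = -28 - (-10) = -18
Since det(C) ≠ 0, rank(C) = 2 and the system is completely controllable.

-18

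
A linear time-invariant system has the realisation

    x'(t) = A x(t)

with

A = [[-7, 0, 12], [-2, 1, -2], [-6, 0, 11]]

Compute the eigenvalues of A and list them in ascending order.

det(sI - A) = s^3 - (tr A)s^2 + (M11 + M22 + M33)s - det A, where Mii is the 2×2 principal minor of A obtained by deleting row i and column i.
tr A = (-7) + 1 + 11 = 5; M11 = 1·11 - (-2)·0 = 11 - 0 = 11; M22 = (-7)·11 - 12·(-6) = -77 - (-72) = -5; M33 = (-7)·1 - 0·(-2) = -7 - 0 = -7; sum of minors = -1.
det A = (-7)·(1·11 - (-2)·0) - 0·((-2)·11 - (-2)·(-6)) + 12·((-2)·0 - 1·(-6)) = (-7)·11 - 0·(-34) + 12·6 = -5.
So p(s) = det(sI - A) = s^3 - 5s^2 - s + 5.
Rational-root test: any integer root divides 5. Testing small divisors, s = -1 works: p(-1) = -1 + (-5) + 1 + 5 = 0, so (s + 1) is a factor.
Dividing, p(s) = (s + 1)(s^2 - 6s + 5).
Factor s^2 - 6s + 5: two numbers with sum 6 and product 5 are 5 and 1, so s^2 - 6s + 5 = (s - 5)(s - 1).
Hence p(s) = (s - 5) (s - 1) (s + 1), with roots -1, 1, 5.
At least one eigenvalue has non-negative real part, so the system is not asymptotically stable.

-1, 1, 5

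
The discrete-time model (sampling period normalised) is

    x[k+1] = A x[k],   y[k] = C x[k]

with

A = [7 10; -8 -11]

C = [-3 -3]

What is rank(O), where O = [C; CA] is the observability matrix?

CA = [[3, 3]]
Observability matrix O = [C; CA] = [[-3, -3], [3, 3]]
Every row of O is a scalar multiple of row 1 = [-3, -3] (multipliers 1, -1), so the rows span a one-dimensional space.
O ≠ 0, hence rank(O) = 1.
rank(O) = 1 < n = 2, so the pair (A, C) is not completely observable.

1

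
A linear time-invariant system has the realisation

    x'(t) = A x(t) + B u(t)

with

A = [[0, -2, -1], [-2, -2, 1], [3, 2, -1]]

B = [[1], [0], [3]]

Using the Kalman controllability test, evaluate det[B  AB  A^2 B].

-37

AB = [[-3], [1], [0]]
A^2B = [[-2], [4], [-7]]
Controllability matrix C = [B  AB  A^2B] = [[1, -3, -2], [0, 1, 4], [3, 0, -7]]
Expanding along the first row, det(C) = 1·(1·(-7) - 4·0) - (-3)·(0·(-7) - 4·3) + (-2)·(0·0 - 1·3) = 1·(-7) - (-3)·(-12) + (-2)·(-3) = -37
Since det(C) ≠ 0, rank(C) = 3 and the system is completely controllable.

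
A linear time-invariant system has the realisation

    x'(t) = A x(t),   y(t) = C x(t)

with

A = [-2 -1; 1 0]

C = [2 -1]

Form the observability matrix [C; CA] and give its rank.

CA = [[-5, -2]]
Observability matrix O = [C; CA] = [[2, -1], [-5, -2]]
det(O) = 2·(-2) - (-1)·(-5) = -4 - 5 = -9 ≠ 0, so rank(O) = 2.
rank(O) = 2 = n, so the pair (A, C) is completely observable.

2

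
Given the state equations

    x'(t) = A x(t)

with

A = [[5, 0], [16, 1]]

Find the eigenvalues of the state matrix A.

det(sI - A) = s^2 - (tr A)s + det A, with tr A = 5 + 1 = 6 and det A = 5·1 - 0·16 = 5 - 0 = 5.
So p(s) = det(sI - A) = s^2 - 6s + 5.
Factor s^2 - 6s + 5: two numbers with sum 6 and product 5 are 5 and 1, so s^2 - 6s + 5 = (s - 5)(s - 1).
Hence p(s) = (s - 5) (s - 1), with roots 1, 5.
At least one eigenvalue has non-negative real part, so the system is not asymptotically stable.

1, 5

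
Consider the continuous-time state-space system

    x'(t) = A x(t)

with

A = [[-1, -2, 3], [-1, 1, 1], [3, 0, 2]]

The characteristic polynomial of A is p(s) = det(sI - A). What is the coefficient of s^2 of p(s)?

Expand det(sI - A) for the 3×3 matrix.
p(s) = s^3 - 2s^2 - 12s + 21.
(Check: constant term = det(-A) = (-1)^3 det A = 21; coefficient of s^2 = -tr A = -2.)
The coefficient of s^2 is -2.

-2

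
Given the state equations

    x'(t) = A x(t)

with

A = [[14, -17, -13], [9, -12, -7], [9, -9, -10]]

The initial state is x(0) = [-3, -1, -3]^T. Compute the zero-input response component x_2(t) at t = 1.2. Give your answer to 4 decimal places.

0.0300

det(sI - A) = s^3 - (tr A)s^2 + (M11 + M22 + M33)s - det A, where Mii is the 2×2 principal minor of A obtained by deleting row i and column i.
tr A = 14 + (-12) + (-10) = -8; M11 = (-12)·(-10) - (-7)·(-9) = 120 - 63 = 57; M22 = 14·(-10) - (-13)·9 = -140 - (-117) = -23; M33 = 14·(-12) - (-17)·9 = -168 - (-153) = -15; sum of minors = 19.
det A = 14·((-12)·(-10) - (-7)·(-9)) - (-17)·(9·(-10) - (-7)·9) + (-13)·(9·(-9) - (-12)·9) = 14·57 - (-17)·(-27) + (-13)·27 = -12.
So p(s) = det(sI - A) = s^3 + 8s^2 + 19s + 12.
Rational-root test: any integer root divides 12. Testing small divisors, s = -1 works: p(-1) = -1 + 8 + (-19) + 12 = 0, so (s + 1) is a factor.
Dividing, p(s) = (s + 1)(s^2 + 7s + 12).
Factor s^2 + 7s + 12: two numbers with sum -7 and product 12 are -3 and -4, so s^2 + 7s + 12 = (s + 3)(s + 4).
Hence p(s) = (s + 1) (s + 3) (s + 4), with roots -4, -3, -1.
The eigenvalues -4, -3, -1 are distinct and real, so A is diagonalisable and x(t) = e^{At} x(0) = V diag(e^{λ_i t}) V^{-1} x(0), where the columns of V are the eigenvectors.
λ = -4: A - (-4)I = [[18, -17, -13], [9, -8, -7], [9, -9, -6]]. v must be orthogonal to every row; (row 1) × (row 2) = [15, 9, 9], so take v_1 = [5, 3, 3]^T.
λ = -3: A - (-3)I = [[17, -17, -13], [9, -9, -7], [9, -9, -7]]. v must be orthogonal to every row; (row 1) × (row 2) = [2, 2, 0], so take v_2 = [1, 1, 0]^T.
λ = -1: A - (-1)I = [[15, -17, -13], [9, -11, -7], [9, -9, -9]]. v must be orthogonal to every row; (row 1) × (row 2) = [-24, -12, -12], so take v_3 = [2, 1, 1]^T.
V = [v_1 v_2 v_3] = [[5, 1, 2], [3, 1, 1], [3, 0, 1]] has det V = -1, so V^{-1} = adj(V)/det V = [[-1, 1, 1], [0, 1, -1], [3, -3, -2]].
Modal coordinates z(0) = V^{-1} x(0): (-1)·(-3) + 1·(-1) + 1·(-3) = -1; 0·(-3) + 1·(-1) + (-1)·(-3) = 2; 3·(-3) + (-3)·(-1) + (-2)·(-3) = 0; so z(0) = [-1, 2, 0]^T.
x_2(t) = Σ_i (v_i)_2 · z_i(0) · e^{λ_i t} (row 2 of V times the modal terms).
x_2(1.2) = 3·(-1)·e^{-4·1.2} + 1·2·e^{-3·1.2} + 1·0·e^{-1·1.2} = (-3)·0.008230 + 2·0.027324 + 0·0.301194 = 0.0300.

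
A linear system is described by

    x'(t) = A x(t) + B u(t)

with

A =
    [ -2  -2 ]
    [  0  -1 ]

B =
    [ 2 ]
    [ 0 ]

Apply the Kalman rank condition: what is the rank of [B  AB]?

1

AB = [[-4], [0]]
Controllability matrix C = [B  AB] = [[2, -4], [0, 0]]
Every column of C is a scalar multiple of column 1 = [2, 0] (multipliers 1, -2), so the columns span a one-dimensional space.
C ≠ 0, hence rank(C) = 1.
rank(C) = 1 < n = 2, so the pair (A, B) is not completely controllable.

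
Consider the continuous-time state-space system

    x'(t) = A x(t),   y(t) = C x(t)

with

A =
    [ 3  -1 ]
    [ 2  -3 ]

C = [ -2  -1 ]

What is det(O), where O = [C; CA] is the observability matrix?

CA = [[-8, 5]]
Observability matrix O = [C; CA] = [[-2, -1], [-8, 5]]
det(O) = (-2)·5 - (-1)·(-8) = -10 - 8 = -18
Since det(O) ≠ 0, rank(O) = 2 and the system is completely observable.

-18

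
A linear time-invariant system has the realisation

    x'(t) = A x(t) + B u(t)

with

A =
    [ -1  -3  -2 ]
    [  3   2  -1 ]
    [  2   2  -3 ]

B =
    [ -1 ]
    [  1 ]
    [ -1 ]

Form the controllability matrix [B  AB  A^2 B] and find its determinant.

AB = [[0], [0], [3]]
A^2B = [[-6], [-3], [-9]]
Controllability matrix C = [B  AB  A^2B] = [[-1, 0, -6], [1, 0, -3], [-1, 3, -9]]
Expanding along the first row, det(C) = (-1)·(0·(-9) - (-3)·3) - 0·(1·(-9) - (-3)·(-1)) + (-6)·(1·3 - 0·(-1)) = (-1)·9 - 0·(-12) + (-6)·3 = -27
Since det(C) ≠ 0, rank(C) = 3 and the system is completely controllable.

-27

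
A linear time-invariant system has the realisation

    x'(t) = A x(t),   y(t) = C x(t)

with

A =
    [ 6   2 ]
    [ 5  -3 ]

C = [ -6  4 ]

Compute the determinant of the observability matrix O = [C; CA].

CA = [[-16, -24]]
Observability matrix O = [C; CA] = [[-6, 4], [-16, -24]]
det(O) = (-6)·(-24) - 4·(-16) = 144 - (-64) = 208
Since det(O) ≠ 0, rank(O) = 2 and the system is completely observable.

208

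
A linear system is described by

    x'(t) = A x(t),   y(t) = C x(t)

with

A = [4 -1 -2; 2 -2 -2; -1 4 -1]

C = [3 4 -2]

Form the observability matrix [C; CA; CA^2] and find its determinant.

CA = [[22, -19, -12]]
CA^2 = [[62, -32, 6]]
Observability matrix O = [C; CA; CA^2] = [[3, 4, -2], [22, -19, -12], [62, -32, 6]]
Expanding along the first row, det(O) = 3·((-19)·6 - (-12)·(-32)) - 4·(22·6 - (-12)·62) + (-2)·(22·(-32) - (-19)·62) = 3·(-498) - 4·876 + (-2)·474 = -5946
Since det(O) ≠ 0, rank(O) = 3 and the system is completely observable.

-5946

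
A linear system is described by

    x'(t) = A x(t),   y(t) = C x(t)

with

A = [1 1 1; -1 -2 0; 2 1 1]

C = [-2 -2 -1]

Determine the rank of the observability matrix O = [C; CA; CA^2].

3

CA = [[-2, 1, -3]]
CA^2 = [[-9, -7, -5]]
Observability matrix O = [C; CA; CA^2] = [[-2, -2, -1], [-2, 1, -3], [-9, -7, -5]]
det(O) = (-2)·(1·(-5) - (-3)·(-7)) - (-2)·((-2)·(-5) - (-3)·(-9)) + (-1)·((-2)·(-7) - 1·(-9)) = (-2)·(-26) - (-2)·(-17) + (-1)·23 = -5 ≠ 0, so rank(O) = 3.
rank(O) = 3 = n, so the pair (A, C) is completely observable.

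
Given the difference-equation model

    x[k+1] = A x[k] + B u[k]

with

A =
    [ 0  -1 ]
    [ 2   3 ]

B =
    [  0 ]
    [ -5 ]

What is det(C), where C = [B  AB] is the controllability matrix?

25

AB = [[5], [-15]]
Controllability matrix C = [B  AB] = [[0, 5], [-5, -15]]
det(C) = 0·(-15) - 5·(-5) = 0 - (-25) = 25
Since det(C) ≠ 0, rank(C) = 2 and the system is completely controllable.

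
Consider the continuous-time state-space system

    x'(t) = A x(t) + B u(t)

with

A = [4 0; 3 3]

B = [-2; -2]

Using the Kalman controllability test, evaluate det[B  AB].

8

AB = [[-8], [-12]]
Controllability matrix C = [B  AB] = [[-2, -8], [-2, -12]]
det(C) = (-2)·(-12) - (-8)·(-2) = 24 - 16 = 8
Since det(C) ≠ 0, rank(C) = 2 and the system is completely controllable.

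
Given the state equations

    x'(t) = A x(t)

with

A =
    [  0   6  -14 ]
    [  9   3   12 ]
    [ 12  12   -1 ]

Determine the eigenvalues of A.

-6, 3, 5

det(sI - A) = s^3 - (tr A)s^2 + (M11 + M22 + M33)s - det A, where Mii is the 2×2 principal minor of A obtained by deleting row i and column i.
tr A = 0 + 3 + (-1) = 2; M11 = 3·(-1) - 12·12 = -3 - 144 = -147; M22 = 0·(-1) - (-14)·12 = 0 - (-168) = 168; M33 = 0·3 - 6·9 = 0 - 54 = -54; sum of minors = -33.
det A = 0·(3·(-1) - 12·12) - 6·(9·(-1) - 12·12) + (-14)·(9·12 - 3·12) = 0·(-147) - 6·(-153) + (-14)·72 = -90.
So p(s) = det(sI - A) = s^3 - 2s^2 - 33s + 90.
Rational-root test: any integer root divides 90. Testing small divisors, s = 3 works: p(3) = 27 + (-18) + (-99) + 90 = 0, so (s - 3) is a factor.
Dividing, p(s) = (s - 3)(s^2 + s - 30).
Factor s^2 + s - 30: two numbers with sum -1 and product -30 are 5 and -6, so s^2 + s - 30 = (s - 5)(s + 6).
Hence p(s) = (s - 5) (s - 3) (s + 6), with roots -6, 3, 5.
At least one eigenvalue has non-negative real part, so the system is not asymptotically stable.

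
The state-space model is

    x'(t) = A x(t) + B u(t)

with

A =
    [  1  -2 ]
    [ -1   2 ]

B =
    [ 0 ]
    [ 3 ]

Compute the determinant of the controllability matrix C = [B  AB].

18

AB = [[-6], [6]]
Controllability matrix C = [B  AB] = [[0, -6], [3, 6]]
det(C) = 0·6 - (-6)·3 = 0 - (-18) = 18
Since det(C) ≠ 0, rank(C) = 2 and the system is completely controllable.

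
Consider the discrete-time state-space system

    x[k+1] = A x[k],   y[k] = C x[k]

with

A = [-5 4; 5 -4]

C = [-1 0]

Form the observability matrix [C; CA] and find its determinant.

CA = [[5, -4]]
Observability matrix O = [C; CA] = [[-1, 0], [5, -4]]
det(O) = (-1)·(-4) - 0·5 = 4 - 0 = 4
Since det(O) ≠ 0, rank(O) = 2 and the system is completely observable.

4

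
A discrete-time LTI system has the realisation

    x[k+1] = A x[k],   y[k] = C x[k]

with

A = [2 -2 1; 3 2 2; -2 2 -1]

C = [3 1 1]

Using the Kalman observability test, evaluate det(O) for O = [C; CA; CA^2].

63

CA = [[7, -2, 4]]
CA^2 = [[0, -10, -1]]
Observability matrix O = [C; CA; CA^2] = [[3, 1, 1], [7, -2, 4], [0, -10, -1]]
Expanding along the first row, det(O) = 3·((-2)·(-1) - 4·(-10)) - 1·(7·(-1) - 4·0) + 1·(7·(-10) - (-2)·0) = 3·42 - 1·(-7) + 1·(-70) = 63
Since det(O) ≠ 0, rank(O) = 3 and the system is completely observable.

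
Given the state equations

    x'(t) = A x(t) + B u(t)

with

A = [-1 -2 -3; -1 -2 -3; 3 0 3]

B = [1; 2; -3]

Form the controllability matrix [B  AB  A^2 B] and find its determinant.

-12

AB = [[4], [4], [-6]]
A^2B = [[6], [6], [-6]]
Controllability matrix C = [B  AB  A^2B] = [[1, 4, 6], [2, 4, 6], [-3, -6, -6]]
Expanding along the first row, det(C) = 1·(4·(-6) - 6·(-6)) - 4·(2·(-6) - 6·(-3)) + 6·(2·(-6) - 4·(-3)) = 1·12 - 4·6 + 6·0 = -12
Since det(C) ≠ 0, rank(C) = 3 and the system is completely controllable.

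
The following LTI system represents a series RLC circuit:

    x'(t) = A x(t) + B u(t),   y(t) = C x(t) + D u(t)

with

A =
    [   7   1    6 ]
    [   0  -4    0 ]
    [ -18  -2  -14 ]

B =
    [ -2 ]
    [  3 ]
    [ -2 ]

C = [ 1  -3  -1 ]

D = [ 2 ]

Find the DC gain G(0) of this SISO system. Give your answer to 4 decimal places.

G(0) = C(-A)^{-1}B + D = -C A^{-1} B + D.
det A = -40, so A^{-1} = (1/-40)·adj(A) = [[-7/5, -1/20, -3/5], [0, -1/4, 0], [9/5, 1/10, 7/10]]
A^{-1} B = [77/20, -3/4, -47/10]^T
C A^{-1} B = 54/5
G(0) = D - C A^{-1} B = 2 - (54/5) = -44/5 ≈ -8.8000

-8.8000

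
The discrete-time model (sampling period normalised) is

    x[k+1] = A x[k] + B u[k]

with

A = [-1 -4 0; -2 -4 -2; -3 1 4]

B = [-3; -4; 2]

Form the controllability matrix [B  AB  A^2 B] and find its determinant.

-2178

AB = [[19], [18], [13]]
A^2B = [[-91], [-136], [13]]
Controllability matrix C = [B  AB  A^2B] = [[-3, 19, -91], [-4, 18, -136], [2, 13, 13]]
Expanding along the first row, det(C) = (-3)·(18·13 - (-136)·13) - 19·((-4)·13 - (-136)·2) + (-91)·((-4)·13 - 18·2) = (-3)·2002 - 19·220 + (-91)·(-88) = -2178
Since det(C) ≠ 0, rank(C) = 3 and the system is completely controllable.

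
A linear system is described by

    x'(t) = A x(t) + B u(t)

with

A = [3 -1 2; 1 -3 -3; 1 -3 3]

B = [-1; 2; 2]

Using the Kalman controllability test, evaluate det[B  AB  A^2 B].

AB = [[-1], [-13], [-1]]
A^2B = [[8], [41], [35]]
Controllability matrix C = [B  AB  A^2B] = [[-1, -1, 8], [2, -13, 41], [2, -1, 35]]
Expanding along the first row, det(C) = (-1)·((-13)·35 - 41·(-1)) - (-1)·(2·35 - 41·2) + 8·(2·(-1) - (-13)·2) = (-1)·(-414) - (-1)·(-12) + 8·24 = 594
Since det(C) ≠ 0, rank(C) = 3 and the system is completely controllable.

594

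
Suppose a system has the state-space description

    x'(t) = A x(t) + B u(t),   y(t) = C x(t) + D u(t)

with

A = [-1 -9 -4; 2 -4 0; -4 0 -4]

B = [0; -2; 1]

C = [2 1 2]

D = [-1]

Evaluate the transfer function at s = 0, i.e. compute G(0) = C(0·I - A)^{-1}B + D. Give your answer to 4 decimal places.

0.1667

G(0) = C(-A)^{-1}B + D = -C A^{-1} B + D.
det A = -24, so A^{-1} = (1/-24)·adj(A) = [[-2/3, 3/2, 2/3], [-1/3, 1/2, 1/3], [2/3, -3/2, -11/12]]
A^{-1} B = [-7/3, -2/3, 25/12]^T
C A^{-1} B = -7/6
G(0) = D - C A^{-1} B = -1 - (-7/6) = 1/6 ≈ 0.1667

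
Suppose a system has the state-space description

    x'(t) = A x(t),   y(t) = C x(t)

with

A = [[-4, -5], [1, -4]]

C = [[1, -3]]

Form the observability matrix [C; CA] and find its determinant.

-14

CA = [[-7, 7]]
Observability matrix O = [C; CA] = [[1, -3], [-7, 7]]
det(O) = 1·7 - (-3)·(-7) = 7 - 21 = -14
Since det(O) ≠ 0, rank(O) = 2 and the system is completely observable.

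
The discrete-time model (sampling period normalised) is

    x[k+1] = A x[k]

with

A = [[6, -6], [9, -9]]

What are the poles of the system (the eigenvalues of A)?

det(zI - A) = z^2 - (tr A)z + det A, with tr A = 6 + (-9) = -3 and det A = 6·(-9) - (-6)·9 = -54 - (-54) = 0.
So p(z) = det(zI - A) = z^2 + 3z.
Factor z^2 + 3z: two numbers with sum -3 and product 0 are 0 and -3, so z^2 + 3z = z(z + 3).
Hence p(z) = z (z + 3), with roots -3, 0.

-3, 0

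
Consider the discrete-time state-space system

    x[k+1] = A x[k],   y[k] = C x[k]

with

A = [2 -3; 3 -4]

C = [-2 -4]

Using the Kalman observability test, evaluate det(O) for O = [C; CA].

-108

CA = [[-16, 22]]
Observability matrix O = [C; CA] = [[-2, -4], [-16, 22]]
det(O) = (-2)·22 - (-4)·(-16) = -44 - 64 = -108
Since det(O) ≠ 0, rank(O) = 2 and the system is completely observable.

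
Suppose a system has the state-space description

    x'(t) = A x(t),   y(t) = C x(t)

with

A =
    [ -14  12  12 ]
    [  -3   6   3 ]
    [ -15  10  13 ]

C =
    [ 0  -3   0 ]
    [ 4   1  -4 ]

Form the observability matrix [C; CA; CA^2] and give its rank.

2

CA = [[9, -18, -9], [1, 14, -1]]
CA^2 = [[63, -90, -63], [-41, 86, 41]]
Observability matrix O = [C; CA; CA^2] = [[0, -3, 0], [4, 1, -4], [9, -18, -9], [1, 14, -1], [63, -90, -63], [-41, 86, 41]]
The columns c1, c2, c3 of O are linearly dependent: c1 + c3 = 0 (check each entry), so rank(O) ≤ 2.
The 2×2 minor from rows 1, 2, columns 1, 2 is 0·1 - (-3)·4 = 0 - (-12) = 12 ≠ 0, so rank(O) = 2.
rank(O) = 2 < n = 3, so the pair (A, C) is not completely observable.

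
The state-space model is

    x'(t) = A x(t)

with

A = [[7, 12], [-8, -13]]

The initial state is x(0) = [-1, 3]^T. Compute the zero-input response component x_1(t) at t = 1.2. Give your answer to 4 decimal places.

1.7898

det(sI - A) = s^2 - (tr A)s + det A, with tr A = 7 + (-13) = -6 and det A = 7·(-13) - 12·(-8) = -91 - (-96) = 5.
So p(s) = det(sI - A) = s^2 + 6s + 5.
Factor s^2 + 6s + 5: two numbers with sum -6 and product 5 are -1 and -5, so s^2 + 6s + 5 = (s + 1)(s + 5).
Hence p(s) = (s + 1) (s + 5), with roots -5, -1.
The eigenvalues -5, -1 are distinct and real, so A is diagonalisable and x(t) = e^{At} x(0) = V diag(e^{λ_i t}) V^{-1} x(0), where the columns of V are the eigenvectors.
λ = -5: A - (-5)I = [[12, 12], [-8, -8]]. Row 1 gives 12·v1 + 12·v2 = 0, so take v_1 = [-1, 1]^T.
λ = -1: A - (-1)I = [[8, 12], [-8, -12]]. Row 1 gives 8·v1 + 12·v2 = 0, so take v_2 = [3, -2]^T.
V = [v_1 v_2] = [[-1, 3], [1, -2]] has det V = -1, so V^{-1} = adj(V)/det V = [[2, 3], [1, 1]].
Modal coordinates z(0) = V^{-1} x(0): 2·(-1) + 3·3 = 7; 1·(-1) + 1·3 = 2; so z(0) = [7, 2]^T.
x_1(t) = Σ_i (v_i)_1 · z_i(0) · e^{λ_i t} (row 1 of V times the modal terms).
x_1(1.2) = (-1)·7·e^{-5·1.2} + 3·2·e^{-1·1.2} = (-7)·0.002479 + 6·0.301194 = 1.7898.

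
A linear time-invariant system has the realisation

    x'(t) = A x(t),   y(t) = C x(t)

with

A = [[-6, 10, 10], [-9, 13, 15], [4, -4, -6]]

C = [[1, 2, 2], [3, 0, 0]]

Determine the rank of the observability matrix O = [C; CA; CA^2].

CA = [[-16, 28, 28], [-18, 30, 30]]
CA^2 = [[-44, 92, 92], [-42, 90, 90]]
Observability matrix O = [C; CA; CA^2] = [[1, 2, 2], [3, 0, 0], [-16, 28, 28], [-18, 30, 30], [-44, 92, 92], [-42, 90, 90]]
The columns c1, c2, c3 of O are linearly dependent: -c2 + c3 = 0 (check each entry), so rank(O) ≤ 2.
The 2×2 minor from rows 1, 2, columns 1, 2 is 1·0 - 2·3 = 0 - 6 = -6 ≠ 0, so rank(O) = 2.
rank(O) = 2 < n = 3, so the pair (A, C) is not completely observable.

2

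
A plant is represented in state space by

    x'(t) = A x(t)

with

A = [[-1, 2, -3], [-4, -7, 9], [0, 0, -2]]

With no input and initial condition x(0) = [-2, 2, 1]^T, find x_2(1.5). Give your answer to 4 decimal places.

0.1031

det(sI - A) = s^3 - (tr A)s^2 + (M11 + M22 + M33)s - det A, where Mii is the 2×2 principal minor of A obtained by deleting row i and column i.
tr A = (-1) + (-7) + (-2) = -10; M11 = (-7)·(-2) - 9·0 = 14 - 0 = 14; M22 = (-1)·(-2) - (-3)·0 = 2 - 0 = 2; M33 = (-1)·(-7) - 2·(-4) = 7 - (-8) = 15; sum of minors = 31.
det A = (-1)·((-7)·(-2) - 9·0) - 2·((-4)·(-2) - 9·0) + (-3)·((-4)·0 - (-7)·0) = (-1)·14 - 2·8 + (-3)·0 = -30.
So p(s) = det(sI - A) = s^3 + 10s^2 + 31s + 30.
Rational-root test: any integer root divides 30. Testing small divisors, s = -2 works: p(-2) = -8 + 40 + (-62) + 30 = 0, so (s + 2) is a factor.
Dividing, p(s) = (s + 2)(s^2 + 8s + 15).
Factor s^2 + 8s + 15: two numbers with sum -8 and product 15 are -3 and -5, so s^2 + 8s + 15 = (s + 3)(s + 5).
Hence p(s) = (s + 2) (s + 3) (s + 5), with roots -5, -3, -2.
The eigenvalues -5, -3, -2 are distinct and real, so A is diagonalisable and x(t) = e^{At} x(0) = V diag(e^{λ_i t}) V^{-1} x(0), where the columns of V are the eigenvectors.
λ = -5: A - (-5)I = [[4, 2, -3], [-4, -2, 9], [0, 0, 3]]. v must be orthogonal to every row; (row 1) × (row 2) = [12, -24, 0], so take v_1 = [-1, 2, 0]^T.
λ = -3: A - (-3)I = [[2, 2, -3], [-4, -4, 9], [0, 0, 1]]. v must be orthogonal to every row; (row 1) × (row 2) = [6, -6, 0], so take v_2 = [-1, 1, 0]^T.
λ = -2: A - (-2)I = [[1, 2, -3], [-4, -5, 9], [0, 0, 0]]. v must be orthogonal to every row; (row 1) × (row 2) = [3, 3, 3], so take v_3 = [1, 1, 1]^T.
V = [v_1 v_2 v_3] = [[-1, -1, 1], [2, 1, 1], [0, 0, 1]] has det V = 1, so V^{-1} = adj(V)/det V = [[1, 1, -2], [-2, -1, 3], [0, 0, 1]].
Modal coordinates z(0) = V^{-1} x(0): 1·(-2) + 1·2 + (-2)·1 = -2; (-2)·(-2) + (-1)·2 + 3·1 = 5; 0·(-2) + 0·2 + 1·1 = 1; so z(0) = [-2, 5, 1]^T.
x_2(t) = Σ_i (v_i)_2 · z_i(0) · e^{λ_i t} (row 2 of V times the modal terms).
x_2(1.5) = 2·(-2)·e^{-5·1.5} + 1·5·e^{-3·1.5} + 1·1·e^{-2·1.5} = (-4)·0.000553 + 5·0.011109 + 1·0.049787 = 0.1031.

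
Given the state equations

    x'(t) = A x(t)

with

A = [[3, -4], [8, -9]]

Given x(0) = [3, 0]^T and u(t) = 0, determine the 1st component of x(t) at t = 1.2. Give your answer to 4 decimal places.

det(sI - A) = s^2 - (tr A)s + det A, with tr A = 3 + (-9) = -6 and det A = 3·(-9) - (-4)·8 = -27 - (-32) = 5.
So p(s) = det(sI - A) = s^2 + 6s + 5.
Factor s^2 + 6s + 5: two numbers with sum -6 and product 5 are -1 and -5, so s^2 + 6s + 5 = (s + 1)(s + 5).
Hence p(s) = (s + 1) (s + 5), with roots -5, -1.
The eigenvalues -5, -1 are distinct and real, so A is diagonalisable and x(t) = e^{At} x(0) = V diag(e^{λ_i t}) V^{-1} x(0), where the columns of V are the eigenvectors.
λ = -5: A - (-5)I = [[8, -4], [8, -4]]. Row 1 gives 8·v1 + (-4)·v2 = 0, so take v_1 = [1, 2]^T.
λ = -1: A - (-1)I = [[4, -4], [8, -8]]. Row 1 gives 4·v1 + (-4)·v2 = 0, so take v_2 = [1, 1]^T.
V = [v_1 v_2] = [[1, 1], [2, 1]] has det V = -1, so V^{-1} = adj(V)/det V = [[-1, 1], [2, -1]].
Modal coordinates z(0) = V^{-1} x(0): (-1)·3 + 1·0 = -3; 2·3 + (-1)·0 = 6; so z(0) = [-3, 6]^T.
x_1(t) = Σ_i (v_i)_1 · z_i(0) · e^{λ_i t} (row 1 of V times the modal terms).
x_1(1.2) = 1·(-3)·e^{-5·1.2} + 1·6·e^{-1·1.2} = (-3)·0.002479 + 6·0.301194 = 1.7997.

1.7997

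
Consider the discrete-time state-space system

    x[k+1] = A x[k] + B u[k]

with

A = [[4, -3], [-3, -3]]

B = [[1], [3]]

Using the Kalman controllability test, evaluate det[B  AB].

AB = [[-5], [-12]]
Controllability matrix C = [B  AB] = [[1, -5], [3, -12]]
det(C) = 1·(-12) - (-5)·3 = -12 - (-15) = 3
Since det(C) ≠ 0, rank(C) = 2 and the system is completely controllable.

3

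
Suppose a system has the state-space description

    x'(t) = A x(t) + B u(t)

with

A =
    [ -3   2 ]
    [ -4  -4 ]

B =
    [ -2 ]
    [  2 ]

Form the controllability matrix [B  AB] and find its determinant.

-20

AB = [[10], [0]]
Controllability matrix C = [B  AB] = [[-2, 10], [2, 0]]
det(C) = (-2)·0 - 10·2 = 0 - 20 = -20
Since det(C) ≠ 0, rank(C) = 2 and the system is completely controllable.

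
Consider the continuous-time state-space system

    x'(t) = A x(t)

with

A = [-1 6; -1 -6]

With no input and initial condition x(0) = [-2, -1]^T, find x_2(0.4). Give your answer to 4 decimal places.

det(sI - A) = s^2 - (tr A)s + det A, with tr A = (-1) + (-6) = -7 and det A = (-1)·(-6) - 6·(-1) = 6 - (-6) = 12.
So p(s) = det(sI - A) = s^2 + 7s + 12.
Factor s^2 + 7s + 12: two numbers with sum -7 and product 12 are -3 and -4, so s^2 + 7s + 12 = (s + 3)(s + 4).
Hence p(s) = (s + 3) (s + 4), with roots -4, -3.
The eigenvalues -4, -3 are distinct and real, so A is diagonalisable and x(t) = e^{At} x(0) = V diag(e^{λ_i t}) V^{-1} x(0), where the columns of V are the eigenvectors.
λ = -4: A - (-4)I = [[3, 6], [-1, -2]]. Row 1 gives 3·v1 + 6·v2 = 0, so take v_1 = [2, -1]^T.
λ = -3: A - (-3)I = [[2, 6], [-1, -3]]. Row 1 gives 2·v1 + 6·v2 = 0, so take v_2 = [3, -1]^T.
V = [v_1 v_2] = [[2, 3], [-1, -1]] has det V = 1, so V^{-1} = adj(V)/det V = [[-1, -3], [1, 2]].
Modal coordinates z(0) = V^{-1} x(0): (-1)·(-2) + (-3)·(-1) = 5; 1·(-2) + 2·(-1) = -4; so z(0) = [5, -4]^T.
x_2(t) = Σ_i (v_i)_2 · z_i(0) · e^{λ_i t} (row 2 of V times the modal terms).
x_2(0.4) = (-1)·5·e^{-4·0.4} + (-1)·(-4)·e^{-3·0.4} = (-5)·0.201897 + 4·0.301194 = 0.1953.

0.1953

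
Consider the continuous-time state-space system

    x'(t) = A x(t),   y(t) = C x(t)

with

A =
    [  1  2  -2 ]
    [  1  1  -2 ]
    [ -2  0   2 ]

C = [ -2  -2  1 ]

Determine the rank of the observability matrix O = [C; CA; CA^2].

CA = [[-6, -6, 10]]
CA^2 = [[-32, -18, 44]]
Observability matrix O = [C; CA; CA^2] = [[-2, -2, 1], [-6, -6, 10], [-32, -18, 44]]
det(O) = (-2)·((-6)·44 - 10·(-18)) - (-2)·((-6)·44 - 10·(-32)) + 1·((-6)·(-18) - (-6)·(-32)) = (-2)·(-84) - (-2)·56 + 1·(-84) = 196 ≠ 0, so rank(O) = 3.
rank(O) = 3 = n, so the pair (A, C) is completely observable.

3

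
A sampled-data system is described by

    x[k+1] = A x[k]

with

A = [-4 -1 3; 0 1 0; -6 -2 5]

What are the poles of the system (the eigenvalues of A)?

det(zI - A) = z^3 - (tr A)z^2 + (M11 + M22 + M33)z - det A, where Mii is the 2×2 principal minor of A obtained by deleting row i and column i.
tr A = (-4) + 1 + 5 = 2; M11 = 1·5 - 0·(-2) = 5 - 0 = 5; M22 = (-4)·5 - 3·(-6) = -20 - (-18) = -2; M33 = (-4)·1 - (-1)·0 = -4 - 0 = -4; sum of minors = -1.
det A = (-4)·(1·5 - 0·(-2)) - (-1)·(0·5 - 0·(-6)) + 3·(0·(-2) - 1·(-6)) = (-4)·5 - (-1)·0 + 3·6 = -2.
So p(z) = det(zI - A) = z^3 - 2z^2 - z + 2.
Rational-root test: any integer root divides 2. Testing small divisors, z = -1 works: p(-1) = -1 + (-2) + 1 + 2 = 0, so (z + 1) is a factor.
Dividing, p(z) = (z + 1)(z^2 - 3z + 2).
Factor z^2 - 3z + 2: two numbers with sum 3 and product 2 are 2 and 1, so z^2 - 3z + 2 = (z - 2)(z - 1).
Hence p(z) = (z - 2) (z - 1) (z + 1), with roots -1, 1, 2.

-1, 1, 2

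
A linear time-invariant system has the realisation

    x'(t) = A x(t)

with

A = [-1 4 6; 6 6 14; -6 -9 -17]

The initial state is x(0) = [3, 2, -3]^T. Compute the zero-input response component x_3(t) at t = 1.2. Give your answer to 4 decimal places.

0.0326

det(sI - A) = s^3 - (tr A)s^2 + (M11 + M22 + M33)s - det A, where Mii is the 2×2 principal minor of A obtained by deleting row i and column i.
tr A = (-1) + 6 + (-17) = -12; M11 = 6·(-17) - 14·(-9) = -102 - (-126) = 24; M22 = (-1)·(-17) - 6·(-6) = 17 - (-36) = 53; M33 = (-1)·6 - 4·6 = -6 - 24 = -30; sum of minors = 47.
det A = (-1)·(6·(-17) - 14·(-9)) - 4·(6·(-17) - 14·(-6)) + 6·(6·(-9) - 6·(-6)) = (-1)·24 - 4·(-18) + 6·(-18) = -60.
So p(s) = det(sI - A) = s^3 + 12s^2 + 47s + 60.
Rational-root test: any integer root divides 60. Testing small divisors, s = -3 works: p(-3) = -27 + 108 + (-141) + 60 = 0, so (s + 3) is a factor.
Dividing, p(s) = (s + 3)(s^2 + 9s + 20).
Factor s^2 + 9s + 20: two numbers with sum -9 and product 20 are -4 and -5, so s^2 + 9s + 20 = (s + 4)(s + 5).
Hence p(s) = (s + 3) (s + 4) (s + 5), with roots -5, -4, -3.
The eigenvalues -5, -4, -3 are distinct and real, so A is diagonalisable and x(t) = e^{At} x(0) = V diag(e^{λ_i t}) V^{-1} x(0), where the columns of V are the eigenvectors.
λ = -5: A - (-5)I = [[4, 4, 6], [6, 11, 14], [-6, -9, -12]]. v must be orthogonal to every row; (row 1) × (row 2) = [-10, -20, 20], so take v_1 = [1, 2, -2]^T.
λ = -4: A - (-4)I = [[3, 4, 6], [6, 10, 14], [-6, -9, -13]]. v must be orthogonal to every row; (row 1) × (row 2) = [-4, -6, 6], so take v_2 = [2, 3, -3]^T.
λ = -3: A - (-3)I = [[2, 4, 6], [6, 9, 14], [-6, -9, -14]]. v must be orthogonal to every row; (row 1) × (row 2) = [2, 8, -6], so take v_3 = [1, 4, -3]^T.
V = [v_1 v_2 v_3] = [[1, 2, 1], [2, 3, 4], [-2, -3, -3]] has det V = -1, so V^{-1} = adj(V)/det V = [[-3, -3, -5], [2, 1, 2], [0, 1, 1]].
Modal coordinates z(0) = V^{-1} x(0): (-3)·3 + (-3)·2 + (-5)·(-3) = 0; 2·3 + 1·2 + 2·(-3) = 2; 0·3 + 1·2 + 1·(-3) = -1; so z(0) = [0, 2, -1]^T.
x_3(t) = Σ_i (v_i)_3 · z_i(0) · e^{λ_i t} (row 3 of V times the modal terms).
x_3(1.2) = (-2)·0·e^{-5·1.2} + (-3)·2·e^{-4·1.2} + (-3)·(-1)·e^{-3·1.2} = 0·0.002479 + (-6)·0.008230 + 3·0.027324 = 0.0326.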